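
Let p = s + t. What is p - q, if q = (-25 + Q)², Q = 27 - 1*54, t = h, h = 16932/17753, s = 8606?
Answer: 104795138/17753 ≈ 5903.0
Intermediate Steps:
h = 16932/17753 (h = 16932*(1/17753) = 16932/17753 ≈ 0.95375)
t = 16932/17753 ≈ 0.95375
Q = -27 (Q = 27 - 54 = -27)
p = 152799250/17753 (p = 8606 + 16932/17753 = 152799250/17753 ≈ 8607.0)
q = 2704 (q = (-25 - 27)² = (-52)² = 2704)
p - q = 152799250/17753 - 1*2704 = 152799250/17753 - 2704 = 104795138/17753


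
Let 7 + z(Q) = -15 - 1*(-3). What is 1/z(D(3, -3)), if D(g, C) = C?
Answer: -1/19 ≈ -0.052632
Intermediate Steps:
z(Q) = -19 (z(Q) = -7 + (-15 - 1*(-3)) = -7 + (-15 + 3) = -7 - 12 = -19)
1/z(D(3, -3)) = 1/(-19) = -1/19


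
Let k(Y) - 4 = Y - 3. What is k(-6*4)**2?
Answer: 529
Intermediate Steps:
k(Y) = 1 + Y (k(Y) = 4 + (Y - 3) = 4 + (-3 + Y) = 1 + Y)
k(-6*4)**2 = (1 - 6*4)**2 = (1 - 24)**2 = (-23)**2 = 529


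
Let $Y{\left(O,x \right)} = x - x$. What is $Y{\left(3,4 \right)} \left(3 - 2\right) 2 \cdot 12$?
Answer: $0$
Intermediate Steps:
$Y{\left(O,x \right)} = 0$
$Y{\left(3,4 \right)} \left(3 - 2\right) 2 \cdot 12 = 0 \left(3 - 2\right) 2 \cdot 12 = 0 \cdot 1 \cdot 2 \cdot 12 = 0 \cdot 2 \cdot 12 = 0 \cdot 12 = 0$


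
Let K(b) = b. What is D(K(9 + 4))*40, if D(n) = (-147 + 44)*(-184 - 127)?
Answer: 1281320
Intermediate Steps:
D(n) = 32033 (D(n) = -103*(-311) = 32033)
D(K(9 + 4))*40 = 32033*40 = 1281320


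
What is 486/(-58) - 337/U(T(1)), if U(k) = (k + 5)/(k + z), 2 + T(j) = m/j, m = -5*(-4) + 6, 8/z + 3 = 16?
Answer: -110999/377 ≈ -294.43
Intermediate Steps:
z = 8/13 (z = 8/(-3 + 16) = 8/13 ≈ 0.61539)
m = 26 (m = 20 + 6 = 26)
T(j) = -2 + 26/j
U(k) = (5 + k)/(8/13 + k) (U(k) = (k + 5)/(k + 8/13) = (5 + k)/(8/13 + k))
486/(-58) - 337/U(T(1)) = 486/(-58) - 337*(8 + 13*(-2 + 26/1))/(13*(5 + (-2 + 26/1))) = 486*(-1/58) - 337*(8 + 13*(-2 + 26*1))/(13*(5 + (-2 + 26*1))) = -243/29 - 337*(8 + 13*(-2 + 26))/(13*(5 + (-2 + 26))) = -243/29 - 337*(8 + 13*24)/(13*(5 + 24)) = -243/29 - 337/(13*29/(8 + 312)) = -243/29 - 337/(13*29/320) = -243/29 - 337/(13*(1/320)*29) = -243/29 - 337/377/320 = -243/29 - 337*320/377 = -243/29 - 107840/377 = -110999/377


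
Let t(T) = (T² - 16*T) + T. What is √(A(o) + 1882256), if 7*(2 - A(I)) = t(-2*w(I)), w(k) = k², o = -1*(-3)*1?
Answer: 2*√23056621/7 ≈ 1371.9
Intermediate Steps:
o = 3 (o = 3*1 = 3)
t(T) = T² - 15*T
A(I) = 2 + 2*I²*(-15 - 2*I²)/7 (A(I) = 2 - (-2*I²)*(-15 - 2*I²)/7 = 2 - (-2)*I²*(-15 - 2*I²)/7 = 2 + 2*I²*(-15 - 2*I²)/7)
√(A(o) + 1882256) = √((2 - 30/7*3² - 4/7*3⁴) + 1882256) = √((2 - 30/7*9 - 4/7*81) + 1882256) = √((2 - 270/7 - 324/7) + 1882256) = √(-580/7 + 1882256) = √(13175212/7) = 2*√23056621/7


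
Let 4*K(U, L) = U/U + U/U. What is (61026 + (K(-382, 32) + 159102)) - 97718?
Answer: 244821/2 ≈ 1.2241e+5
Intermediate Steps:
K(U, L) = ½ (K(U, L) = (U/U + U/U)/4 = (1 + 1)/4 = (¼)*2 = ½)
(61026 + (K(-382, 32) + 159102)) - 97718 = (61026 + (½ + 159102)) - 97718 = (61026 + 318205/2) - 97718 = 440257/2 - 97718 = 244821/2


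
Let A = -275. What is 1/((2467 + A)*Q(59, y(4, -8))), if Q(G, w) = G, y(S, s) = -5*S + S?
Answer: 1/129328 ≈ 7.7323e-6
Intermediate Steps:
y(S, s) = -4*S
1/((2467 + A)*Q(59, y(4, -8))) = 1/((2467 - 275)*59) = (1/59)/2192 = (1/2192)*(1/59) = 1/129328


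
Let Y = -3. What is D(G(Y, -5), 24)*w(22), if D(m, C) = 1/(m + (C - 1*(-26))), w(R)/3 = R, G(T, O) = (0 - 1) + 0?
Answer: 66/49 ≈ 1.3469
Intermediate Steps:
G(T, O) = -1 (G(T, O) = -1 + 0 = -1)
w(R) = 3*R
D(m, C) = 1/(26 + C + m) (D(m, C) = 1/(m + (C + 26)) = 1/(m + (26 + C)) = 1/(26 + C + m))
D(G(Y, -5), 24)*w(22) = (3*22)/(26 + 24 - 1) = 66/49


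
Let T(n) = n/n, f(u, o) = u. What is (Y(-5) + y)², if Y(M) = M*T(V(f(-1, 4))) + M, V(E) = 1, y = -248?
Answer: 66564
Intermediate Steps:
T(n) = 1
Y(M) = 2*M (Y(M) = M*1 + M = M + M = 2*M)
(Y(-5) + y)² = (2*(-5) - 248)² = (-10 - 248)² = (-258)² = 66564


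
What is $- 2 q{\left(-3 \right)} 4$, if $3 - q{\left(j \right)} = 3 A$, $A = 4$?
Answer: $72$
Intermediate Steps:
$q{\left(j \right)} = -9$ ($q{\left(j \right)} = 3 - 3 \cdot 4 = 3 - 12 = -9$)
$- 2 q{\left(-3 \right)} 4 = \left(-2\right) \left(-9\right) 4 = 18 \cdot 4 = 72$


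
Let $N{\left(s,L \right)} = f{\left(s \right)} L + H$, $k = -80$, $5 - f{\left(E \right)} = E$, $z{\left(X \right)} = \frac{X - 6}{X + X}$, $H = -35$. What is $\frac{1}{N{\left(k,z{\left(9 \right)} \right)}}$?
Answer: $- \frac{6}{125} \approx -0.048$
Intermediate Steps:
$z{\left(X \right)} = \frac{-6 + X}{2 X}$
$f{\left(E \right)} = 5 - E$
$N{\left(s,L \right)} = -35 + L \left(5 - s\right)$ ($N{\left(s,L \right)} = \left(5 - s\right) L - 35 = L \left(5 - s\right) - 35 = -35 + L \left(5 - s\right)$)
$\frac{1}{N{\left(k,z{\left(9 \right)} \right)}} = \frac{1}{-35 - \frac{-6 + 9}{2 \cdot 9} \left(-5 - 80\right)} = \frac{1}{-35 - \frac{1}{2} \cdot \frac{1}{9} \cdot 3 \left(-85\right)} = \frac{1}{-35 - \frac{1}{6} \left(-85\right)} = \frac{1}{-35 + \frac{85}{6}} = \frac{1}{- \frac{125}{6}} = - \frac{6}{125}$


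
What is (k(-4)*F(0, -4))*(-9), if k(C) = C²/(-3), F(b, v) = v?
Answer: -192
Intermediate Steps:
k(C) = -C²/3 (k(C) = C²*(-⅓) = -C²/3)
(k(-4)*F(0, -4))*(-9) = (-⅓*(-4)²*(-4))*(-9) = (-⅓*16*(-4))*(-9) = -16/3*(-4)*(-9) = (64/3)*(-9) = -192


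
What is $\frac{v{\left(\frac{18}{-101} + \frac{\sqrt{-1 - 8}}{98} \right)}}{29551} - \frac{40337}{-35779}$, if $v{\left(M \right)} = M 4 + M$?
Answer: $\frac{120388647277}{106787828129} + \frac{15 i}{2895998} \approx 1.1274 + 5.1796 \cdot 10^{-6} i$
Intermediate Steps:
$v{\left(M \right)} = 5 M$ ($v{\left(M \right)} = 4 M + M = 5 M$)
$\frac{v{\left(\frac{18}{-101} + \frac{\sqrt{-1 - 8}}{98} \right)}}{29551} - \frac{40337}{-35779} = \frac{5 \left(\frac{18}{-101} + \frac{\sqrt{-1 - 8}}{98}\right)}{29551} - \frac{40337}{-35779} = 5 \left(18 \left(- \frac{1}{101}\right) + \sqrt{-9} \cdot \frac{1}{98}\right) \frac{1}{29551} - - \frac{40337}{35779} = 5 \left(- \frac{18}{101} + 3 i \frac{1}{98}\right) \frac{1}{29551} + \frac{40337}{35779} = 5 \left(- \frac{18}{101} + \frac{3 i}{98}\right) \frac{1}{29551} + \frac{40337}{35779} = \left(- \frac{90}{101} + \frac{15 i}{98}\right) \frac{1}{29551} + \frac{40337}{35779} = \left(- \frac{90}{2984651} + \frac{15 i}{2895998}\right) + \frac{40337}{35779} = \frac{120388647277}{106787828129} + \frac{15 i}{2895998}$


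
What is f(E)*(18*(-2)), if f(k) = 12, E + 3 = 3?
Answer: -432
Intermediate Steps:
E = 0 (E = -3 + 3 = 0)
f(E)*(18*(-2)) = 12*(18*(-2)) = 12*(-36) = -432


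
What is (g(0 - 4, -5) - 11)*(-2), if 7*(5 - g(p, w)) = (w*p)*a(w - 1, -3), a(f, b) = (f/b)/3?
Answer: 332/21 ≈ 15.810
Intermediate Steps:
a(f, b) = f/(3*b) (a(f, b) = (f/b)*(⅓) = f/(3*b))
g(p, w) = 5 - p*w*(⅑ - w/9)/7 (g(p, w) = 5 - w*p*(⅓)*(w - 1)/(-3)/7 = 5 - p*w*(⅓)*(-1 + w)*(-⅓)/7 = 5 - p*w*(⅑ - w/9)/7)
(g(0 - 4, -5) - 11)*(-2) = ((5 + (1/63)*(0 - 4)*(-5)*(-1 - 5)) - 11)*(-2) = ((5 + (1/63)*(-4)*(-5)*(-6)) - 11)*(-2) = ((5 - 40/21) - 11)*(-2) = (65/21 - 11)*(-2) = -166/21*(-2) = 332/21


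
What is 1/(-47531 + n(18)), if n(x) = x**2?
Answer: -1/47207 ≈ -2.1183e-5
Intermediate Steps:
1/(-47531 + n(18)) = 1/(-47531 + 18**2) = 1/(-47531 + 324) = 1/(-47207) = -1/47207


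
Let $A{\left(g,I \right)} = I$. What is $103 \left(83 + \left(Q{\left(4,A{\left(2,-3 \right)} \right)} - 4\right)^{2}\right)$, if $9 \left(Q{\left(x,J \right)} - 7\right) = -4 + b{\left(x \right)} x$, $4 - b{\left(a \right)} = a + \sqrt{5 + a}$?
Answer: $\frac{704932}{81} \approx 8702.9$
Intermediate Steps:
$b{\left(a \right)} = 4 - a - \sqrt{5 + a}$ ($b{\left(a \right)} = 4 - \left(a + \sqrt{5 + a}\right) = 4 - a - \sqrt{5 + a}$)
$Q{\left(x,J \right)} = \frac{59}{9} + \frac{x \left(4 - x - \sqrt{5 + x}\right)}{9}$ ($Q{\left(x,J \right)} = 7 + \frac{-4 + \left(4 - x - \sqrt{5 + x}\right) x}{9} = 7 + \frac{-4 + x \left(4 - x - \sqrt{5 + x}\right)}{9} = 7 + \left(- \frac{4}{9} + \frac{x \left(4 - x - \sqrt{5 + x}\right)}{9}\right) = \frac{59}{9} + \frac{x \left(4 - x - \sqrt{5 + x}\right)}{9}$)
$103 \left(83 + \left(Q{\left(4,A{\left(2,-3 \right)} \right)} - 4\right)^{2}\right) = 103 \left(83 + \left(\left(\frac{59}{9} - \frac{4 \left(-4 + 4 + \sqrt{5 + 4}\right)}{9}\right) - 4\right)^{2}\right) = 103 \left(83 + \left(\left(\frac{59}{9} - \frac{4 \left(-4 + 4 + \sqrt{9}\right)}{9}\right) - 4\right)^{2}\right) = 103 \left(83 + \left(\left(\frac{59}{9} - \frac{4 \left(-4 + 4 + 3\right)}{9}\right) - 4\right)^{2}\right) = 103 \left(83 + \left(\left(\frac{59}{9} - \frac{4}{9} \cdot 3\right) - 4\right)^{2}\right) = 103 \left(83 + \left(\left(\frac{59}{9} - \frac{4}{3}\right) - 4\right)^{2}\right) = 103 \left(83 + \left(\frac{47}{9} - 4\right)^{2}\right) = 103 \left(83 + \left(\frac{11}{9}\right)^{2}\right) = 103 \left(83 + \frac{121}{81}\right) = 103 \cdot \frac{6844}{81} = \frac{704932}{81}$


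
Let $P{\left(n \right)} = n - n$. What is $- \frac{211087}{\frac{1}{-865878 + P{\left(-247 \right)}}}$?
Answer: $182775589386$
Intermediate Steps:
$P{\left(n \right)} = 0$
$- \frac{211087}{\frac{1}{-865878 + P{\left(-247 \right)}}} = - \frac{211087}{\frac{1}{-865878 + 0}} = - \frac{211087}{\frac{1}{-865878}} = - \frac{211087}{- \frac{1}{865878}} = \left(-211087\right) \left(-865878\right) = 182775589386$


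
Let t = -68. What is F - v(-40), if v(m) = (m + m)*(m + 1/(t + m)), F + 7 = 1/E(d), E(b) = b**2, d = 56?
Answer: -271605797/84672 ≈ -3207.7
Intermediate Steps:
F = -21951/3136 (F = -7 + 1/(56**2) = -7 + 1/3136 = -21951/3136 ≈ -6.9997)
v(m) = 2*m*(m + 1/(-68 + m)) (v(m) = (m + m)*(m + 1/(-68 + m)) = (2*m)*(m + 1/(-68 + m)) = 2*m*(m + 1/(-68 + m)))
F - v(-40) = -21951/3136 - 2*(-40)*(1 + (-40)**2 - 68*(-40))/(-68 - 40) = -21951/3136 - 2*(-40)*(1 + 1600 + 2720)/(-108) = -21951/3136 - 2*(-40)*(-1)*4321/108 = -21951/3136 - 1*86420/27 = -21951/3136 - 86420/27 = -271605797/84672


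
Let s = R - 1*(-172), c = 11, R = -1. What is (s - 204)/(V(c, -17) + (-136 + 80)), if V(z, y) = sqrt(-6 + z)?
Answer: 1848/3131 + 33*sqrt(5)/3131 ≈ 0.61379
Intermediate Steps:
s = 171 (s = -1 - 1*(-172) = -1 + 172 = 171)
(s - 204)/(V(c, -17) + (-136 + 80)) = (171 - 204)/(sqrt(-6 + 11) + (-136 + 80)) = -33/(sqrt(5) - 56) = -33/(-56 + sqrt(5))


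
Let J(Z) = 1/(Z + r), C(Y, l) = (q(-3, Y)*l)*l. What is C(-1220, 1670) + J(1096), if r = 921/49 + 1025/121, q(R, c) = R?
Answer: -55720966989071/6659850 ≈ -8.3667e+6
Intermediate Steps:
r = 161666/5929 (r = 921*(1/49) + 1025*(1/121) = 921/49 + 1025/121 = 161666/5929 ≈ 27.267)
C(Y, l) = -3*l² (C(Y, l) = (-3*l)*l = -3*l²)
J(Z) = 1/(161666/5929 + Z) (J(Z) = 1/(Z + 161666/5929) = 1/(161666/5929 + Z))
C(-1220, 1670) + J(1096) = -3*1670² + 5929/(161666 + 5929*1096) = -3*2788900 + 5929/(161666 + 6498184) = -8366700 + 5929/6659850 = -55720966989071/6659850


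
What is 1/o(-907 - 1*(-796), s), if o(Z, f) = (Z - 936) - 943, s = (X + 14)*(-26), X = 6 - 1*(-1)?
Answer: -1/1990 ≈ -0.00050251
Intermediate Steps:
X = 7 (X = 6 + 1 = 7)
s = -546 (s = (7 + 14)*(-26) = 21*(-26) = -546)
o(Z, f) = -1879 + Z (o(Z, f) = (-936 + Z) - 943 = -1879 + Z)
1/o(-907 - 1*(-796), s) = 1/(-1879 + (-907 - 1*(-796))) = 1/(-1879 + (-907 + 796)) = 1/(-1879 - 111) = 1/(-1990) = -1/1990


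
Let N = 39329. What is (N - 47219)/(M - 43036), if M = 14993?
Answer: 7890/28043 ≈ 0.28135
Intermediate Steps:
(N - 47219)/(M - 43036) = (39329 - 47219)/(14993 - 43036) = -7890/(-28043) = -7890*(-1/28043) = 7890/28043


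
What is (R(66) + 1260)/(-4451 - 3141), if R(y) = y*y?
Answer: -54/73 ≈ -0.73973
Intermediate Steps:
R(y) = y²
(R(66) + 1260)/(-4451 - 3141) = (66² + 1260)/(-4451 - 3141) = (4356 + 1260)/(-7592) = 5616*(-1/7592) = -54/73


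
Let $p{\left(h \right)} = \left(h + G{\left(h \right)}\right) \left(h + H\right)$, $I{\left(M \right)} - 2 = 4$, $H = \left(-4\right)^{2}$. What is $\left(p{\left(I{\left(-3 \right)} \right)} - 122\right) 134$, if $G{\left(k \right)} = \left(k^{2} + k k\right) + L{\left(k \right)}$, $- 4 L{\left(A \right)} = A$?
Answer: $209174$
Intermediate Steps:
$L{\left(A \right)} = - \frac{A}{4}$
$H = 16$
$G{\left(k \right)} = 2 k^{2} - \frac{k}{4}$ ($G{\left(k \right)} = \left(k^{2} + k k\right) - \frac{k}{4} = \left(k^{2} + k^{2}\right) - \frac{k}{4} = 2 k^{2} - \frac{k}{4}$)
$I{\left(M \right)} = 6$ ($I{\left(M \right)} = 2 + 4 = 6$)
$p{\left(h \right)} = \left(16 + h\right) \left(h + \frac{h \left(-1 + 8 h\right)}{4}\right)$ ($p{\left(h \right)} = \left(h + \frac{h \left(-1 + 8 h\right)}{4}\right) \left(h + 16\right) = \left(h + \frac{h \left(-1 + 8 h\right)}{4}\right) \left(16 + h\right) = \left(16 + h\right) \left(h + \frac{h \left(-1 + 8 h\right)}{4}\right)$)
$\left(p{\left(I{\left(-3 \right)} \right)} - 122\right) 134 = \left(\frac{1}{4} \cdot 6 \left(48 + 8 \cdot 6^{2} + 131 \cdot 6\right) - 122\right) 134 = \left(\frac{1}{4} \cdot 6 \left(48 + 8 \cdot 36 + 786\right) - 122\right) 134 = \left(\frac{1}{4} \cdot 6 \left(48 + 288 + 786\right) - 122\right) 134 = \left(\frac{1}{4} \cdot 6 \cdot 1122 - 122\right) 134 = \left(1683 - 122\right) 134 = 1561 \cdot 134 = 209174$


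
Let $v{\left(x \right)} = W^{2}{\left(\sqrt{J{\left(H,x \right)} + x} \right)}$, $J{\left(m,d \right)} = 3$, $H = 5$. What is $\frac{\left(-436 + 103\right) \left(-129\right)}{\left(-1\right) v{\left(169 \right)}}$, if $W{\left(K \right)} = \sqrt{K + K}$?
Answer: $- \frac{999 \sqrt{43}}{4} \approx -1637.7$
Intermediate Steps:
$W{\left(K \right)} = \sqrt{2} \sqrt{K}$ ($W{\left(K \right)} = \sqrt{2 K} = \sqrt{2} \sqrt{K}$)
$v{\left(x \right)} = 2 \sqrt{3 + x}$ ($v{\left(x \right)} = \left(\sqrt{2} \sqrt{\sqrt{3 + x}}\right)^{2} = \left(\sqrt{2} \sqrt[4]{3 + x}\right)^{2} = 2 \sqrt{3 + x}$)
$\frac{\left(-436 + 103\right) \left(-129\right)}{\left(-1\right) v{\left(169 \right)}} = \frac{\left(-436 + 103\right) \left(-129\right)}{\left(-1\right) 2 \sqrt{3 + 169}} = \frac{\left(-333\right) \left(-129\right)}{\left(-1\right) 2 \sqrt{172}} = \frac{42957}{\left(-1\right) 2 \cdot 2 \sqrt{43}} = \frac{42957}{\left(-1\right) 4 \sqrt{43}} = \frac{42957}{\left(-4\right) \sqrt{43}} = 42957 \left(- \frac{\sqrt{43}}{172}\right) = - \frac{999 \sqrt{43}}{4}$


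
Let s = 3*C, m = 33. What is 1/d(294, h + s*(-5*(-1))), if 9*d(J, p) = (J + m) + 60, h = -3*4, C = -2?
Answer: 1/43 ≈ 0.023256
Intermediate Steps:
h = -12
s = -6 (s = 3*(-2) = -6)
d(J, p) = 31/3 + J/9 (d(J, p) = ((J + 33) + 60)/9 = ((33 + J) + 60)/9 = (93 + J)/9 = 31/3 + J/9)
1/d(294, h + s*(-5*(-1))) = 1/(31/3 + (1/9)*294) = 1/(31/3 + 98/3) = 1/43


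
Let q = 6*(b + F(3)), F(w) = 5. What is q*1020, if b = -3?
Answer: 12240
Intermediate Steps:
q = 12 (q = 6*(-3 + 5) = 6*2 = 12)
q*1020 = 12*1020 = 12240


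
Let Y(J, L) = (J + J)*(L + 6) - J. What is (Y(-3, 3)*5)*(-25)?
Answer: 6375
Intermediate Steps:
Y(J, L) = -J + 2*J*(6 + L) (Y(J, L) = (2*J)*(6 + L) - J = 2*J*(6 + L) - J = -J + 2*J*(6 + L))
(Y(-3, 3)*5)*(-25) = (-3*(11 + 2*3)*5)*(-25) = (-3*(11 + 6)*5)*(-25) = (-3*17*5)*(-25) = -51*5*(-25) = -255*(-25) = 6375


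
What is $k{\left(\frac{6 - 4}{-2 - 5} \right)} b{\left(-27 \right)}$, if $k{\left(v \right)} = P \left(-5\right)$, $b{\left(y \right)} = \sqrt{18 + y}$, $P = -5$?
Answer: $75 i \approx 75.0 i$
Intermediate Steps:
$k{\left(v \right)} = 25$ ($k{\left(v \right)} = \left(-5\right) \left(-5\right) = 25$)
$k{\left(\frac{6 - 4}{-2 - 5} \right)} b{\left(-27 \right)} = 25 \sqrt{18 - 27} = 25 \sqrt{-9} = 25 \cdot 3 i = 75 i$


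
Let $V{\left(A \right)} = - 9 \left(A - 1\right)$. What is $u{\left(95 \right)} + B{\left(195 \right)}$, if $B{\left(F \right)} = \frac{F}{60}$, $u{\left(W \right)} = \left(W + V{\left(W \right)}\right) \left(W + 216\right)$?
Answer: $- \frac{934231}{4} \approx -2.3356 \cdot 10^{5}$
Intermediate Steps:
$V{\left(A \right)} = 9 - 9 A$ ($V{\left(A \right)} = - 9 \left(-1 + A\right) = 9 - 9 A$)
$u{\left(W \right)} = \left(9 - 8 W\right) \left(216 + W\right)$ ($u{\left(W \right)} = \left(W - \left(-9 + 9 W\right)\right) \left(W + 216\right) = \left(9 - 8 W\right) \left(216 + W\right)$)
$B{\left(F \right)} = \frac{F}{60}$ ($B{\left(F \right)} = F \frac{1}{60} = \frac{F}{60}$)
$u{\left(95 \right)} + B{\left(195 \right)} = \left(1944 - 163305 - 8 \cdot 95^{2}\right) + \frac{1}{60} \cdot 195 = \left(1944 - 163305 - 72200\right) + \frac{13}{4} = -233561 + \frac{13}{4} = - \frac{934231}{4}$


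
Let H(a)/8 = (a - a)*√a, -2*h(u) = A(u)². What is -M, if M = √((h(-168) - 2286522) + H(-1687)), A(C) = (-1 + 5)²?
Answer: -5*I*√91466 ≈ -1512.2*I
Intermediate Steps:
A(C) = 16 (A(C) = 4² = 16)
h(u) = -128 (h(u) = -½*16² = -½*256 = -128)
H(a) = 0 (H(a) = 8*((a - a)*√a) = 8*(0*√a) = 8*0 = 0)
M = 5*I*√91466 (M = √((-128 - 2286522) + 0) = √(-2286650 + 0) = √(-2286650) = 5*I*√91466 ≈ 1512.2*I)
-M = -5*I*√91466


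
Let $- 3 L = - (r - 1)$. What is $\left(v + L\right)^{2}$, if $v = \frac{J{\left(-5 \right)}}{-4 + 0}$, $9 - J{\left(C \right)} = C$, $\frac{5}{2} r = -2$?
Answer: $\frac{1681}{100} \approx 16.81$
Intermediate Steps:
$r = - \frac{4}{5}$ ($r = \frac{2}{5} \left(-2\right) = - \frac{4}{5} \approx -0.8$)
$L = - \frac{3}{5}$ ($L = - \frac{\left(-1\right) \left(- \frac{4}{5} - 1\right)}{3} = - \frac{\left(-1\right) \left(- \frac{9}{5}\right)}{3} = \left(- \frac{1}{3}\right) \frac{9}{5} = - \frac{3}{5} \approx -0.6$)
$J{\left(C \right)} = 9 - C$
$v = - \frac{7}{2}$ ($v = \frac{9 - -5}{-4 + 0} = \frac{9 + 5}{-4} = \left(- \frac{1}{4}\right) 14 = - \frac{7}{2} \approx -3.5$)
$\left(v + L\right)^{2} = \left(- \frac{7}{2} - \frac{3}{5}\right)^{2} = \left(- \frac{41}{10}\right)^{2} = \frac{1681}{100}$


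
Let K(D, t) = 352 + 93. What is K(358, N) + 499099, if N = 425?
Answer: 499544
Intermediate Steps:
K(D, t) = 445
K(358, N) + 499099 = 445 + 499099 = 499544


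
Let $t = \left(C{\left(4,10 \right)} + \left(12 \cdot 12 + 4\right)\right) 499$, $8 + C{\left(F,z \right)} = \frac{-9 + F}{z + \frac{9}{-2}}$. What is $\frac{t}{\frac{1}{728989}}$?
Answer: $\frac{556561231830}{11} \approx 5.0596 \cdot 10^{10}$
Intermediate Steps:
$C{\left(F,z \right)} = -8 + \frac{-9 + F}{- \frac{9}{2} + z}$ ($C{\left(F,z \right)} = -8 + \frac{-9 + F}{z + \frac{9}{-2}} = -8 + \frac{-9 + F}{z + 9 \left(- \frac{1}{2}\right)} = -8 + \frac{-9 + F}{z - \frac{9}{2}} = -8 + \frac{-9 + F}{- \frac{9}{2} + z}$)
$t = \frac{763470}{11}$ ($t = \left(\frac{2 \left(27 + 4 - 80\right)}{-9 + 2 \cdot 10} + \left(12 \cdot 12 + 4\right)\right) 499 = \left(\frac{2 \left(27 + 4 - 80\right)}{-9 + 20} + \left(144 + 4\right)\right) 499 = \left(2 \cdot \frac{1}{11} \left(-49\right) + 148\right) 499 = \left(- \frac{98}{11} + 148\right) 499 = \frac{1530}{11} \cdot 499 = \frac{763470}{11} \approx 69406.0$)
$\frac{t}{\frac{1}{728989}} = \frac{763470}{11 \cdot \frac{1}{728989}} = \frac{763470 \frac{1}{\frac{1}{728989}}}{11} = \frac{763470}{11} \cdot 728989 = \frac{556561231830}{11}$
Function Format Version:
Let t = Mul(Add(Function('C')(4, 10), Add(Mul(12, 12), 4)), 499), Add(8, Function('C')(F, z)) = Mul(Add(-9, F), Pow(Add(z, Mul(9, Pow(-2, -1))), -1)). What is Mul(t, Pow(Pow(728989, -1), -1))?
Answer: Rational(556561231830, 11) ≈ 5.0596e+10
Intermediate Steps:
Function('C')(F, z) = Add(-8, Mul(Pow(Add(Rational(-9, 2), z), -1), Add(-9, F))) (Function('C')(F, z) = Add(-8, Mul(Add(-9, F), Pow(Add(z, Mul(9, Pow(-2, -1))), -1))) = Add(-8, Mul(Add(-9, F), Pow(Add(z, Mul(9, Rational(-1, 2))), -1))) = Add(-8, Mul(Add(-9, F), Pow(Add(z, Rational(-9, 2)), -1))) = Add(-8, Mul(Add(-9, F), Pow(Add(Rational(-9, 2), z), -1))) = Add(-8, Mul(Pow(Add(Rational(-9, 2), z), -1), Add(-9, F))))
t = Rational(763470, 11) (t = Mul(Add(Mul(2, Pow(Add(-9, Mul(2, 10)), -1), Add(27, 4, Mul(-8, 10))), Add(Mul(12, 12), 4)), 499) = Mul(Add(Mul(2, Pow(Add(-9, 20), -1), Add(27, 4, -80)), Add(144, 4)), 499) = Mul(Add(Mul(2, Pow(11, -1), -49), 148), 499) = Mul(Add(Mul(2, Rational(1, 11), -49), 148), 499) = Mul(Add(Rational(-98, 11), 148), 499) = Mul(Rational(1530, 11), 499) = Rational(763470, 11) ≈ 69406.)
Mul(t, Pow(Pow(728989, -1), -1)) = Mul(Rational(763470, 11), Pow(Pow(728989, -1), -1)) = Mul(Rational(763470, 11), Pow(Rational(1, 728989), -1)) = Mul(Rational(763470, 11), 728989) = Rational(556561231830, 11)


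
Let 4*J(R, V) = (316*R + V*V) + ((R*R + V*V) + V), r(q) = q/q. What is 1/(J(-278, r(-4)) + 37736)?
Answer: 4/140383 ≈ 2.8493e-5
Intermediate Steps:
r(q) = 1
J(R, V) = V**2/2 + 79*R + V/4 + R**2/4 (J(R, V) = ((316*R + V*V) + ((R*R + V*V) + V))/4 = ((316*R + V**2) + ((R**2 + V**2) + V))/4 = ((V**2 + 316*R) + (V + R**2 + V**2))/4 = (V + R**2 + 2*V**2 + 316*R)/4 = V**2/2 + 79*R + V/4 + R**2/4)
1/(J(-278, r(-4)) + 37736) = 1/(((1/2)*1**2 + 79*(-278) + (1/4)*1 + (1/4)*(-278)**2) + 37736) = 1/(((1/2)*1 - 21962 + 1/4 + (1/4)*77284) + 37736) = 1/((1/2 - 21962 + 1/4 + 19321) + 37736) = 1/(-10561/4 + 37736) = 1/(140383/4) = 4/140383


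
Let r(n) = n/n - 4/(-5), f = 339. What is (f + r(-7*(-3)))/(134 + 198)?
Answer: 426/415 ≈ 1.0265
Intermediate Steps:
r(n) = 9/5 (r(n) = 1 - 4*(-⅕) = 1 + ⅘ = 9/5)
(f + r(-7*(-3)))/(134 + 198) = (339 + 9/5)/(134 + 198) = (1704/5)/332 = (1704/5)*(1/332) = 426/415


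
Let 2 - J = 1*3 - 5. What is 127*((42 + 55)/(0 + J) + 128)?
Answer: 77343/4 ≈ 19336.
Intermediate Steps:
J = 4 (J = 2 - (1*3 - 5) = 2 - (3 - 5) = 2 - 1*(-2) = 2 + 2 = 4)
127*((42 + 55)/(0 + J) + 128) = 127*((42 + 55)/(0 + 4) + 128) = 127*(97/4 + 128) = 127*(609/4) = 77343/4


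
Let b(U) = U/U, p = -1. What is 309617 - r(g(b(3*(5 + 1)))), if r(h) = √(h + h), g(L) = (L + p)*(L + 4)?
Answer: 309617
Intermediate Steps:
b(U) = 1
g(L) = (-1 + L)*(4 + L) (g(L) = (L - 1)*(L + 4) = (-1 + L)*(4 + L))
r(h) = √2*√h (r(h) = √(2*h) = √2*√h)
309617 - r(g(b(3*(5 + 1)))) = 309617 - √2*√(-4 + 1² + 3*1) = 309617 - √2*√(-4 + 1 + 3) = 309617 - √2*√0 = 309617 - √2*0 = 309617 - 1*0 = 309617 + 0 = 309617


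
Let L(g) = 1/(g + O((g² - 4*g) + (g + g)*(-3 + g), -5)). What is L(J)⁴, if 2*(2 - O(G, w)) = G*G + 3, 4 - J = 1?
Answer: 1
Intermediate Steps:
J = 3 (J = 4 - 1*1 = 4 - 1 = 3)
O(G, w) = ½ - G²/2 (O(G, w) = 2 - (G*G + 3)/2 = 2 - (G² + 3)/2 = 2 - (3 + G²)/2 = 2 + (-3/2 - G²/2) = ½ - G²/2)
L(g) = 1/(½ + g - (g² - 4*g + 2*g*(-3 + g))²/2) (L(g) = 1/(g + (½ - ((g² - 4*g) + (g + g)*(-3 + g))²/2)) = 1/(g + (½ - ((g² - 4*g) + (2*g)*(-3 + g))²/2)) = 1/(g + (½ - ((g² - 4*g) + 2*g*(-3 + g))²/2)) = 1/(g + (½ - (g² - 4*g + 2*g*(-3 + g))²/2)) = 1/(½ + g - (g² - 4*g + 2*g*(-3 + g))²/2))
L(J)⁴ = (2/(1 + 2*3 - 1*3²*(-10 + 3*3)²))⁴ = (2/(1 + 6 - 1*9*(-10 + 9)²))⁴ = (2/(1 + 6 - 1*9*(-1)²))⁴ = (2/(1 + 6 - 1*9*1))⁴ = (2/(1 + 6 - 9))⁴ = (2/(-2))⁴ = (2*(-½))⁴ = (-1)⁴ = 1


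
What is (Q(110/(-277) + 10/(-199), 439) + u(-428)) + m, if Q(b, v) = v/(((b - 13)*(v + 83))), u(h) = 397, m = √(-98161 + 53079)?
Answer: 153589868609/386937198 + I*√45082 ≈ 396.94 + 212.33*I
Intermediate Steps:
m = I*√45082 (m = √(-45082) = I*√45082 ≈ 212.33*I)
Q(b, v) = v/((-13 + b)*(83 + v)) (Q(b, v) = v/(((-13 + b)*(83 + v))) = v*(1/((-13 + b)*(83 + v))) = v/((-13 + b)*(83 + v)))
(Q(110/(-277) + 10/(-199), 439) + u(-428)) + m = (439/(-1079 - 13*439 + 83*(110/(-277) + 10/(-199)) + (110/(-277) + 10/(-199))*439) + 397) + I*√45082 = (439/(-1079 - 5707 + 83*(110*(-1/277) + 10*(-1/199)) + (110*(-1/277) + 10*(-1/199))*439) + 397) + I*√45082 = (439/(-1079 - 5707 + 83*(-110/277 - 10/199) + (-110/277 - 10/199)*439) + 397) + I*√45082 = (439/(-1079 - 5707 + 83*(-24660/55123) - 24660/55123*439) + 397) + I*√45082 = (439/(-1079 - 5707 - 2046780/55123 - 10825740/55123) + 397) + I*√45082 = (439/(-386937198/55123) + 397) + I*√45082 = (439*(-55123/386937198) + 397) + I*√45082 = (-24198997/386937198 + 397) + I*√45082 = 153589868609/386937198 + I*√45082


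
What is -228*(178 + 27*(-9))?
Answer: 14820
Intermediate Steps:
-228*(178 + 27*(-9)) = -228*(178 - 243) = -228*(-65) = 14820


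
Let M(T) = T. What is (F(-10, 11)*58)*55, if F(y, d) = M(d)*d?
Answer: 385990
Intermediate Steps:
F(y, d) = d² (F(y, d) = d*d = d²)
(F(-10, 11)*58)*55 = (11²*58)*55 = (121*58)*55 = 7018*55 = 385990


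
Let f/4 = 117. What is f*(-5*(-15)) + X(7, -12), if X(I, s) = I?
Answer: 35107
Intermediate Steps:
f = 468 (f = 4*117 = 468)
f*(-5*(-15)) + X(7, -12) = 468*(-5*(-15)) + 7 = 468*75 + 7 = 35100 + 7 = 35107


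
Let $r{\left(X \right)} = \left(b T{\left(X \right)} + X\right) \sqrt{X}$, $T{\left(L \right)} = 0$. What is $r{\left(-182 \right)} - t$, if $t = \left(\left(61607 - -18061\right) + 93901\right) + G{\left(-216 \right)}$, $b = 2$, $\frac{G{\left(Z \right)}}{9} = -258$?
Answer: $-171247 - 182 i \sqrt{182} \approx -1.7125 \cdot 10^{5} - 2455.3 i$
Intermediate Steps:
$G{\left(Z \right)} = -2322$ ($G{\left(Z \right)} = 9 \left(-258\right) = -2322$)
$t = 171247$ ($t = \left(\left(61607 - -18061\right) + 93901\right) - 2322 = \left(\left(61607 + 18061\right) + 93901\right) - 2322 = \left(79668 + 93901\right) - 2322 = 173569 - 2322 = 171247$)
$r{\left(X \right)} = X^{\frac{3}{2}}$ ($r{\left(X \right)} = \left(2 \cdot 0 + X\right) \sqrt{X} = \left(0 + X\right) \sqrt{X} = X \sqrt{X} = X^{\frac{3}{2}}$)
$r{\left(-182 \right)} - t = \left(-182\right)^{\frac{3}{2}} - 171247 = - 182 i \sqrt{182} - 171247 = -171247 - 182 i \sqrt{182}$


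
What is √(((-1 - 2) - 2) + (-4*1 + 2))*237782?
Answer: 237782*I*√7 ≈ 6.2911e+5*I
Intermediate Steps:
√(((-1 - 2) - 2) + (-4*1 + 2))*237782 = √((-3 - 2) + (-4 + 2))*237782 = √(-5 - 2)*237782 = √(-7)*237782 = (I*√7)*237782 = 237782*I*√7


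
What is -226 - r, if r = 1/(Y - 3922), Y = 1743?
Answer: -492453/2179 ≈ -226.00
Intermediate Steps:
r = -1/2179 (r = 1/(1743 - 3922) = 1/(-2179) = -1/2179 ≈ -0.00045893)
-226 - r = -226 - 1*(-1/2179) = -226 + 1/2179 = -492453/2179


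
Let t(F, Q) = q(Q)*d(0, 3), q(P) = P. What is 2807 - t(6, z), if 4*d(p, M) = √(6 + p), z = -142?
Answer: 2807 + 71*√6/2 ≈ 2894.0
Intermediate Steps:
d(p, M) = √(6 + p)/4
t(F, Q) = Q*√6/4 (t(F, Q) = Q*(√(6 + 0)/4) = Q*(√6/4) = Q*√6/4)
2807 - t(6, z) = 2807 - (-142)*√6/4 = 2807 - (-71)*√6/2 = 2807 + 71*√6/2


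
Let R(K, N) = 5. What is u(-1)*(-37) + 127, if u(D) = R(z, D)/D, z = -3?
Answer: 312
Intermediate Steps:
u(D) = 5/D
u(-1)*(-37) + 127 = (5/(-1))*(-37) + 127 = (5*(-1))*(-37) + 127 = -5*(-37) + 127 = 185 + 127 = 312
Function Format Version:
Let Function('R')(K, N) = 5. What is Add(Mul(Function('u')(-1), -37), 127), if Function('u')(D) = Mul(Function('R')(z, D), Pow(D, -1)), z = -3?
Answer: 312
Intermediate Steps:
Function('u')(D) = Mul(5, Pow(D, -1))
Add(Mul(Function('u')(-1), -37), 127) = Add(Mul(Mul(5, Pow(-1, -1)), -37), 127) = Add(Mul(Mul(5, -1), -37), 127) = Add(Mul(-5, -37), 127) = Add(185, 127) = 312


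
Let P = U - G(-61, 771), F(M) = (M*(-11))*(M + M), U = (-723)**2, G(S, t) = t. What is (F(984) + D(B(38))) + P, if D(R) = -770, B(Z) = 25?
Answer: -20780444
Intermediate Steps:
U = 522729
F(M) = -22*M**2 (F(M) = (-11*M)*(2*M) = -22*M**2)
P = 521958 (P = 522729 - 1*771 = 522729 - 771 = 521958)
(F(984) + D(B(38))) + P = (-22*984**2 - 770) + 521958 = (-22*968256 - 770) + 521958 = (-21301632 - 770) + 521958 = -21302402 + 521958 = -20780444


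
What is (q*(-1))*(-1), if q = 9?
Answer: 9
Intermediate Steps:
(q*(-1))*(-1) = (9*(-1))*(-1) = -9*(-1) = 9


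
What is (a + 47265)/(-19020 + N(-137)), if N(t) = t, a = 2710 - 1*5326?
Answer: -44649/19157 ≈ -2.3307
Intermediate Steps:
a = -2616 (a = 2710 - 5326 = -2616)
(a + 47265)/(-19020 + N(-137)) = (-2616 + 47265)/(-19020 - 137) = 44649/(-19157) = 44649*(-1/19157) = -44649/19157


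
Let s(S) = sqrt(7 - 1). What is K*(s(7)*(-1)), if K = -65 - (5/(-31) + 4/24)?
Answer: 12091*sqrt(6)/186 ≈ 159.23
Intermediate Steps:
s(S) = sqrt(6)
K = -12091/186 (K = -65 - (5*(-1/31) + 4*(1/24)) = -65 - (-5/31 + 1/6) = -65 - 1*1/186 = -65 - 1/186 = -12091/186 ≈ -65.005)
K*(s(7)*(-1)) = -12091*sqrt(6)*(-1)/186 = -(-12091)*sqrt(6)/186 = 12091*sqrt(6)/186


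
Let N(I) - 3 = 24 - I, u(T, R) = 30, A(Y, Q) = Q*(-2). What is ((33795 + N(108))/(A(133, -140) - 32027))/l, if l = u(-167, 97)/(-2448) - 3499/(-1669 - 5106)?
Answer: -93192238800/44246333599 ≈ -2.1062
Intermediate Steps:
A(Y, Q) = -2*Q
N(I) = 27 - I (N(I) = 3 + (24 - I) = 27 - I)
l = 1393717/2764200 (l = 30/(-2448) - 3499/(-1669 - 5106) = 30*(-1/2448) - 3499/(-6775) = -5/408 - 3499*(-1/6775) = -5/408 + 3499/6775 = 1393717/2764200 ≈ 0.50420)
((33795 + N(108))/(A(133, -140) - 32027))/l = ((33795 + (27 - 1*108))/(-2*(-140) - 32027))/(1393717/2764200) = ((33795 + (27 - 108))/(280 - 32027))*(2764200/1393717) = ((33795 - 81)/(-31747))*(2764200/1393717) = (33714*(-1/31747))*(2764200/1393717) = -33714/31747*2764200/1393717 = -93192238800/44246333599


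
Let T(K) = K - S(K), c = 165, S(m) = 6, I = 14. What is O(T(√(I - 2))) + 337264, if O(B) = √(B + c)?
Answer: 337264 + √(159 + 2*√3) ≈ 3.3728e+5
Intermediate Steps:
T(K) = -6 + K (T(K) = K - 1*6 = K - 6 = -6 + K)
O(B) = √(165 + B) (O(B) = √(B + 165) = √(165 + B))
O(T(√(I - 2))) + 337264 = √(165 + (-6 + √(14 - 2))) + 337264 = √(165 + (-6 + √12)) + 337264 = √(165 + (-6 + 2*√3)) + 337264 = √(159 + 2*√3) + 337264 = 337264 + √(159 + 2*√3)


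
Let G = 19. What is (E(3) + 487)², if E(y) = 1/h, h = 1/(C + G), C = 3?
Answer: 259081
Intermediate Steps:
h = 1/22 (h = 1/(3 + 19) = 1/22 ≈ 0.045455)
E(y) = 22 (E(y) = 1/(1/22) = 22)
(E(3) + 487)² = (22 + 487)² = 509² = 259081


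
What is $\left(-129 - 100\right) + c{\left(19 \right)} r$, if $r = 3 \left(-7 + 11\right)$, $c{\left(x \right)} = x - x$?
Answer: $-229$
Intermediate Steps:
$c{\left(x \right)} = 0$
$r = 12$ ($r = 3 \cdot 4 = 12$)
$\left(-129 - 100\right) + c{\left(19 \right)} r = \left(-129 - 100\right) + 0 \cdot 12 = \left(-129 - 100\right) + 0 = -229 + 0 = -229$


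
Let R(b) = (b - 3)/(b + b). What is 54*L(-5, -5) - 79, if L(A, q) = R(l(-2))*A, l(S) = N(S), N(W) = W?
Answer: -833/2 ≈ -416.50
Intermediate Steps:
l(S) = S
R(b) = (-3 + b)/(2*b) (R(b) = (-3 + b)/((2*b)) = (-3 + b)*(1/(2*b)) = (-3 + b)/(2*b))
L(A, q) = 5*A/4 (L(A, q) = ((½)*(-3 - 2)/(-2))*A = ((½)*(-½)*(-5))*A = 5*A/4)
54*L(-5, -5) - 79 = 54*((5/4)*(-5)) - 79 = 54*(-25/4) - 79 = -675/2 - 79 = -833/2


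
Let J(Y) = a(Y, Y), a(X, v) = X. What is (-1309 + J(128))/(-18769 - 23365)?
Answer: 1181/42134 ≈ 0.028030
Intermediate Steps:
J(Y) = Y
(-1309 + J(128))/(-18769 - 23365) = (-1309 + 128)/(-18769 - 23365) = -1181/(-42134) = -1181*(-1/42134) = 1181/42134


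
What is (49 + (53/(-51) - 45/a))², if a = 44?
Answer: 11094198241/5035536 ≈ 2203.2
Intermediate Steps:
(49 + (53/(-51) - 45/a))² = (49 + (53/(-51) - 45/44))² = (49 + (53*(-1/51) - 45*1/44))² = (49 + (-53/51 - 45/44))² = (49 - 4627/2244)² = (105329/2244)² = 11094198241/5035536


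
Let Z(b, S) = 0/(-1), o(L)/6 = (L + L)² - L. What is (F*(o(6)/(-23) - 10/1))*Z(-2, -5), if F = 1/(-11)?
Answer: 0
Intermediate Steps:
F = -1/11 ≈ -0.090909
o(L) = -6*L + 24*L² (o(L) = 6*((L + L)² - L) = 6*((2*L)² - L) = 6*(4*L² - L) = 6*(-L + 4*L²) = -6*L + 24*L²)
Z(b, S) = 0 (Z(b, S) = 0*(-1) = 0)
(F*(o(6)/(-23) - 10/1))*Z(-2, -5) = -((6*6*(-1 + 4*6))/(-23) - 10/1)/11*0 = -((6*6*(-1 + 24))*(-1/23) - 10*1)/11*0 = -((6*6*23)*(-1/23) - 10)/11*0 = -(828*(-1/23) - 10)/11*0 = -(-36 - 10)/11*0 = -1/11*(-46)*0 = (46/11)*0 = 0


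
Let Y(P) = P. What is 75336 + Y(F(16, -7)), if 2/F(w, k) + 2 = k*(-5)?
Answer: 2486090/33 ≈ 75336.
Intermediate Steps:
F(w, k) = 2/(-2 - 5*k) (F(w, k) = 2/(-2 + k*(-5)) = 2/(-2 - 5*k))
75336 + Y(F(16, -7)) = 75336 - 2/(2 + 5*(-7)) = 75336 - 2/(2 - 35) = 75336 - 2/(-33) = 75336 - 2*(-1/33) = 75336 + 2/33 = 2486090/33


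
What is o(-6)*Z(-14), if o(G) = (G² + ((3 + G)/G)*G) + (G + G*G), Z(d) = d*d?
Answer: 12348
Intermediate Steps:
Z(d) = d²
o(G) = 3 + 2*G + 2*G² (o(G) = (G² + ((3 + G)/G)*G) + (G + G²) = (G² + (3 + G)) + (G + G²) = (3 + G + G²) + (G + G²) = 3 + 2*G + 2*G²)
o(-6)*Z(-14) = (3 + 2*(-6) + 2*(-6)²)*(-14)² = (3 - 12 + 2*36)*196 = (3 - 12 + 72)*196 = 63*196 = 12348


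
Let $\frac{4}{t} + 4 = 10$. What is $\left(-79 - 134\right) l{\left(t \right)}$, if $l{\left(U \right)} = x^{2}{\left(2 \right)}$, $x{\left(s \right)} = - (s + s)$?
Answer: $-3408$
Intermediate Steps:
$t = \frac{2}{3}$ ($t = \frac{4}{-4 + 10} = \frac{4}{6} = 4 \cdot \frac{1}{6} = \frac{2}{3} \approx 0.66667$)
$x{\left(s \right)} = - 2 s$
$l{\left(U \right)} = 16$ ($l{\left(U \right)} = \left(\left(-2\right) 2\right)^{2} = \left(-4\right)^{2} = 16$)
$\left(-79 - 134\right) l{\left(t \right)} = \left(-79 - 134\right) 16 = \left(-213\right) 16 = -3408$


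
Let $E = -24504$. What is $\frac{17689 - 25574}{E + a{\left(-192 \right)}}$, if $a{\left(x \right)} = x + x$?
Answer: $\frac{7885}{24888} \approx 0.31682$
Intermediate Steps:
$a{\left(x \right)} = 2 x$
$\frac{17689 - 25574}{E + a{\left(-192 \right)}} = \frac{17689 - 25574}{-24504 + 2 \left(-192\right)} = - \frac{7885}{-24504 - 384} = - \frac{7885}{-24888} = \left(-7885\right) \left(- \frac{1}{24888}\right) = \frac{7885}{24888}$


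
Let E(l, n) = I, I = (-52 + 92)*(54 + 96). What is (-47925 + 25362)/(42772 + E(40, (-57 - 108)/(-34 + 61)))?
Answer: -22563/48772 ≈ -0.46262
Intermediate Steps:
I = 6000 (I = 40*150 = 6000)
E(l, n) = 6000
(-47925 + 25362)/(42772 + E(40, (-57 - 108)/(-34 + 61))) = (-47925 + 25362)/(42772 + 6000) = -22563/48772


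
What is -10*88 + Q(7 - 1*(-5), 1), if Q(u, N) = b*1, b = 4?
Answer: -876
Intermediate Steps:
Q(u, N) = 4 (Q(u, N) = 4*1 = 4)
-10*88 + Q(7 - 1*(-5), 1) = -10*88 + 4 = -880 + 4 = -876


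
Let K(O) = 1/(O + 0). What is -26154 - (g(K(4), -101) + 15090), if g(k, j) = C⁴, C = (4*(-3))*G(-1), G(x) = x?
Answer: -61980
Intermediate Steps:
K(O) = 1/O
C = 12 (C = (4*(-3))*(-1) = -12*(-1) = 12)
g(k, j) = 20736 (g(k, j) = 12⁴ = 20736)
-26154 - (g(K(4), -101) + 15090) = -26154 - (20736 + 15090) = -26154 - 1*35826 = -26154 - 35826 = -61980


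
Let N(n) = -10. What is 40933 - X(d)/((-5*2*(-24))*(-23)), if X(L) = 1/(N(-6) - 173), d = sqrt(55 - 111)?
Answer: 41348879279/1010160 ≈ 40933.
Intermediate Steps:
d = 2*I*sqrt(14) (d = sqrt(-56) = 2*I*sqrt(14) ≈ 7.4833*I)
X(L) = -1/183 (X(L) = 1/(-10 - 173) = 1/(-183) = -1/183)
40933 - X(d)/((-5*2*(-24))*(-23)) = 40933 - (-1)/(183*((-5*2*(-24))*(-23))) = 40933 - (-1)/(183*(-10*(-24)*(-23))) = 40933 - (-1)/(183*(240*(-23))) = 40933 - (-1)/(183*(-5520)) = 40933 - (-1)*(-1)/(183*5520) = 40933 - 1*1/1010160 = 40933 - 1/1010160 = 41348879279/1010160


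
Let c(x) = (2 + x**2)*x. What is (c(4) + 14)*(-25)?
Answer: -2150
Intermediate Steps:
c(x) = x*(2 + x**2)
(c(4) + 14)*(-25) = (4*(2 + 4**2) + 14)*(-25) = (4*(2 + 16) + 14)*(-25) = (4*18 + 14)*(-25) = (72 + 14)*(-25) = 86*(-25) = -2150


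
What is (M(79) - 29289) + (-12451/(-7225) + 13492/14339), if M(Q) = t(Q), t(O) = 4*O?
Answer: -3001305779986/103599275 ≈ -28970.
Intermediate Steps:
M(Q) = 4*Q
(M(79) - 29289) + (-12451/(-7225) + 13492/14339) = (4*79 - 29289) + (-12451/(-7225) + 13492/14339) = (316 - 29289) + (-12451*(-1/7225) + 13492*(1/14339)) = -28973 + (12451/7225 + 13492/14339) = -28973 + 276014589/103599275 = -3001305779986/103599275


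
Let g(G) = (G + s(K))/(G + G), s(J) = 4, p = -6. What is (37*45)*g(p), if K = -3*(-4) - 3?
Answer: 555/2 ≈ 277.50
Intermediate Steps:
K = 9 (K = 12 - 3 = 9)
g(G) = (4 + G)/(2*G) (g(G) = (G + 4)/(G + G) = (4 + G)/((2*G)) = (4 + G)*(1/(2*G)) = (4 + G)/(2*G))
(37*45)*g(p) = (37*45)*((½)*(4 - 6)/(-6)) = 1665*((½)*(-⅙)*(-2)) = 1665*(⅙) = 555/2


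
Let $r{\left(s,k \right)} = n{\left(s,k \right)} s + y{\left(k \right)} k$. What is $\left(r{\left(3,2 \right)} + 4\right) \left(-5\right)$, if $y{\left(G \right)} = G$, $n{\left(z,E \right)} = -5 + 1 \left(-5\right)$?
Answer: $110$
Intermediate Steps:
$n{\left(z,E \right)} = -10$ ($n{\left(z,E \right)} = -5 - 5 = -10$)
$r{\left(s,k \right)} = k^{2} - 10 s$ ($r{\left(s,k \right)} = - 10 s + k k = - 10 s + k^{2} = k^{2} - 10 s$)
$\left(r{\left(3,2 \right)} + 4\right) \left(-5\right) = \left(\left(2^{2} - 30\right) + 4\right) \left(-5\right) = \left(\left(4 - 30\right) + 4\right) \left(-5\right) = \left(-26 + 4\right) \left(-5\right) = \left(-22\right) \left(-5\right) = 110$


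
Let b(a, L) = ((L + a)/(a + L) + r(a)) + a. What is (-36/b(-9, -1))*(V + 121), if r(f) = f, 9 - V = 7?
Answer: 4428/17 ≈ 260.47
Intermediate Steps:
V = 2 (V = 9 - 1*7 = 9 - 7 = 2)
b(a, L) = 1 + 2*a (b(a, L) = ((L + a)/(a + L) + a) + a = ((L + a)/(L + a) + a) + a = (1 + a) + a = 1 + 2*a)
(-36/b(-9, -1))*(V + 121) = (-36/(1 + 2*(-9)))*(2 + 121) = -36/(1 - 18)*123 = -36/(-17)*123 = -36*(-1/17)*123 = (36/17)*123 = 4428/17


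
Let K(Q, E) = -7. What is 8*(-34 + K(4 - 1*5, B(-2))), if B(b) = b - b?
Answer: -328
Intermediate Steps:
B(b) = 0
8*(-34 + K(4 - 1*5, B(-2))) = 8*(-34 - 7) = 8*(-41) = -328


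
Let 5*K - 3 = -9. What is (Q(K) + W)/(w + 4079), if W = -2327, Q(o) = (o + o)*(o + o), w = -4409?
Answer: 58031/8250 ≈ 7.0341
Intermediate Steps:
K = -6/5 (K = ⅗ + (⅕)*(-9) = ⅗ - 9/5 = -6/5 ≈ -1.2000)
Q(o) = 4*o² (Q(o) = (2*o)*(2*o) = 4*o²)
(Q(K) + W)/(w + 4079) = (4*(-6/5)² - 2327)/(-4409 + 4079) = (4*(36/25) - 2327)/(-330) = (144/25 - 2327)*(-1/330) = -58031/25*(-1/330) = 58031/8250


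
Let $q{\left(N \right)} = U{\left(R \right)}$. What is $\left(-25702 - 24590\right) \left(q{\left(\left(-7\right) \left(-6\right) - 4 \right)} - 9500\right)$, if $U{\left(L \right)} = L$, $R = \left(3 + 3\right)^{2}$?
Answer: $475963488$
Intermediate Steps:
$R = 36$ ($R = 6^{2} = 36$)
$q{\left(N \right)} = 36$
$\left(-25702 - 24590\right) \left(q{\left(\left(-7\right) \left(-6\right) - 4 \right)} - 9500\right) = \left(-25702 - 24590\right) \left(36 - 9500\right) = \left(-50292\right) \left(-9464\right) = 475963488$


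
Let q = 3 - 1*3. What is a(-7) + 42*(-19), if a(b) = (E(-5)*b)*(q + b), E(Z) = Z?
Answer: -1043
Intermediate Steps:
q = 0 (q = 3 - 3 = 0)
a(b) = -5*b**2 (a(b) = (-5*b)*(0 + b) = (-5*b)*b = -5*b**2)
a(-7) + 42*(-19) = -5*(-7)**2 + 42*(-19) = -5*49 - 798 = -245 - 798 = -1043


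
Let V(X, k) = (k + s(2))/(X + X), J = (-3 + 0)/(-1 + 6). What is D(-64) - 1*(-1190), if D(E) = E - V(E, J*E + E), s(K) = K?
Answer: 360261/320 ≈ 1125.8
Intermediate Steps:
J = -⅗ (J = -3/5 = -3*⅕ = -⅗ ≈ -0.60000)
V(X, k) = (2 + k)/(2*X) (V(X, k) = (k + 2)/(X + X) = (2 + k)/((2*X)) = (2 + k)*(1/(2*X)) = (2 + k)/(2*X))
D(E) = E - (2 + 2*E/5)/(2*E) (D(E) = E - (2 + (-3*E/5 + E))/(2*E) = E - (2 + 2*E/5)/(2*E))
D(-64) - 1*(-1190) = (-⅕ - 64 - 1/(-64)) - 1*(-1190) = (-⅕ - 64 - 1*(-1/64)) + 1190 = (-⅕ - 64 + 1/64) + 1190 = -20539/320 + 1190 = 360261/320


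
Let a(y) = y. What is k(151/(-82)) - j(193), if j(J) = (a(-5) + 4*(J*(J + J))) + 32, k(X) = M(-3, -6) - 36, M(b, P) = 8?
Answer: -298047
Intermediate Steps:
k(X) = -28 (k(X) = 8 - 36 = -28)
j(J) = 27 + 8*J**2 (j(J) = (-5 + 4*(J*(J + J))) + 32 = (-5 + 4*(J*(2*J))) + 32 = (-5 + 4*(2*J**2)) + 32 = (-5 + 8*J**2) + 32 = 27 + 8*J**2)
k(151/(-82)) - j(193) = -28 - (27 + 8*193**2) = -28 - (27 + 8*37249) = -28 - (27 + 297992) = -28 - 1*298019 = -28 - 298019 = -298047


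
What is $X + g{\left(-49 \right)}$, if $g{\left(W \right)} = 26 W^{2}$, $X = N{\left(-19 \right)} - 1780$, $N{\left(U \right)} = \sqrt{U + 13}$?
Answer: $60646 + i \sqrt{6} \approx 60646.0 + 2.4495 i$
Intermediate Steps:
$N{\left(U \right)} = \sqrt{13 + U}$
$X = -1780 + i \sqrt{6}$ ($X = \sqrt{13 - 19} - 1780 = \sqrt{-6} - 1780 = i \sqrt{6} - 1780 = -1780 + i \sqrt{6} \approx -1780.0 + 2.4495 i$)
$X + g{\left(-49 \right)} = \left(-1780 + i \sqrt{6}\right) + 26 \left(-49\right)^{2} = \left(-1780 + i \sqrt{6}\right) + 26 \cdot 2401 = \left(-1780 + i \sqrt{6}\right) + 62426 = 60646 + i \sqrt{6}$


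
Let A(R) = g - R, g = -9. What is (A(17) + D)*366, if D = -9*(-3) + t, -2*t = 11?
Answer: -1647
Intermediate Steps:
t = -11/2 (t = -½*11 = -11/2 ≈ -5.5000)
D = 43/2 (D = -9*(-3) - 11/2 = 27 - 11/2 = 43/2 ≈ 21.500)
A(R) = -9 - R
(A(17) + D)*366 = ((-9 - 1*17) + 43/2)*366 = ((-9 - 17) + 43/2)*366 = (-26 + 43/2)*366 = -9/2*366 = -1647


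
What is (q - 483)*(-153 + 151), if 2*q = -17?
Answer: 983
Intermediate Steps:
q = -17/2 (q = (1/2)*(-17) = -17/2 ≈ -8.5000)
(q - 483)*(-153 + 151) = (-17/2 - 483)*(-153 + 151) = -983/2*(-2) = 983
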